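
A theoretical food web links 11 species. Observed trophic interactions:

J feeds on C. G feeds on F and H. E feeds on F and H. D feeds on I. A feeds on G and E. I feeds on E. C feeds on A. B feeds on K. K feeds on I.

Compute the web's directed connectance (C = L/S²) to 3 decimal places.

The web has S = 11 species and L = 12 feeding links.
C = L / S² = 12 / 121 = 0.0992 ≈ 0.099.

C = 0.099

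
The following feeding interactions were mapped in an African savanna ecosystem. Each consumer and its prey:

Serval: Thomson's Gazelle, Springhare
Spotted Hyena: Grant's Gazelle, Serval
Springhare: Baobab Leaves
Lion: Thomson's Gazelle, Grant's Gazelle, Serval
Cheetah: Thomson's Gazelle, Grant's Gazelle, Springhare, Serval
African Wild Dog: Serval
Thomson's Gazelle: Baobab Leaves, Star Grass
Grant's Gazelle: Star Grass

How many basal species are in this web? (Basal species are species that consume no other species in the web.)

Basal species (no prey listed): Baobab Leaves, Star Grass.
Count: 2.

2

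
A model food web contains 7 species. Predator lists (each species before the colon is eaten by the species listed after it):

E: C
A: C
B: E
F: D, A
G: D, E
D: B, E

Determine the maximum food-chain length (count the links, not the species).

One longest chain: F → D → B → E → C.
It has 5 species and 4 links.

4 links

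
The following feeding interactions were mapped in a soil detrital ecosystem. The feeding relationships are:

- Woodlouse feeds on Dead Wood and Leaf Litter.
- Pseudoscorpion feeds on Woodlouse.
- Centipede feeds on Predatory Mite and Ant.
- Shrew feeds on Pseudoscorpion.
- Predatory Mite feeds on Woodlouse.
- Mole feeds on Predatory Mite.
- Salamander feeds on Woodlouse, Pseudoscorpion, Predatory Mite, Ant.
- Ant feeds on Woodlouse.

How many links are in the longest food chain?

One longest chain: Dead Wood → Woodlouse → Pseudoscorpion → Shrew.
It has 4 species and 3 links.

3 links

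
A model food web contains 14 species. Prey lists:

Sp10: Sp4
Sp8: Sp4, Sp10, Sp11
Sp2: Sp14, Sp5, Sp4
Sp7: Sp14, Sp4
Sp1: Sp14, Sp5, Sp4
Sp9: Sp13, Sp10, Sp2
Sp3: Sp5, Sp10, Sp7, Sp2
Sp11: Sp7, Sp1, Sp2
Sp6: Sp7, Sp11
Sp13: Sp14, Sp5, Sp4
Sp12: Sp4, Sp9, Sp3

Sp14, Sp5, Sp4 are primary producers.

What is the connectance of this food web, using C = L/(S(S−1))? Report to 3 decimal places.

C = 0.165

The web has S = 14 species and L = 30 feeding links.
C = L / (S(S−1)) = 30 / 182 = 0.1648 ≈ 0.165.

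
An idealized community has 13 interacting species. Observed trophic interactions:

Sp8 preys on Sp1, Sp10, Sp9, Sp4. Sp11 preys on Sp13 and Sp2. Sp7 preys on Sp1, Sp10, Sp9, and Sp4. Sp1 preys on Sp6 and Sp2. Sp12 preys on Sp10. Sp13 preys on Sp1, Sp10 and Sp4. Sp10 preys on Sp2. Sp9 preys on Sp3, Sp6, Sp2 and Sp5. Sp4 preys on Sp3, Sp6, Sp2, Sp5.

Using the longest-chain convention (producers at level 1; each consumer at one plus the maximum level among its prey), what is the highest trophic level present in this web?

Producers (level 1): Sp2, Sp3, Sp6, Sp5.
Sp2 → Sp10 → Sp13 → Sp11 gives Sp11 level 4.
No species has a prey at level 4, so no species reaches level 5.

4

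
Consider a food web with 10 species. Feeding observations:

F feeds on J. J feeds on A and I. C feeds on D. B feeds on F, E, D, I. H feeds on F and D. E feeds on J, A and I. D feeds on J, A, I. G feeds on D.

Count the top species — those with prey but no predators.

Top species (has prey, but nothing eats it): H, G, B, C.
Count: 4.

4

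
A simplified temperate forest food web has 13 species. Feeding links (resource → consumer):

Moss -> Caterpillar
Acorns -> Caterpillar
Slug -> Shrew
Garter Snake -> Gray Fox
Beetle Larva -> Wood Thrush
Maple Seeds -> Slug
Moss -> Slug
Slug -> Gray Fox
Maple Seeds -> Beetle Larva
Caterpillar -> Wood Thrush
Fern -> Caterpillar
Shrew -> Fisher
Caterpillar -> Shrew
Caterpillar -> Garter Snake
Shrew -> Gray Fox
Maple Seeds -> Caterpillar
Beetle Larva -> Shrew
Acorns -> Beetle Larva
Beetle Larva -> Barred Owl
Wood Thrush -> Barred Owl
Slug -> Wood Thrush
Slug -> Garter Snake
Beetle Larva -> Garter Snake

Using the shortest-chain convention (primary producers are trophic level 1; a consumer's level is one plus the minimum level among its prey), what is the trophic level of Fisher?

Moss is a producer → level 1.
Caterpillar eats Moss → level 2.
Shrew eats Caterpillar → level 3.
Fisher eats Shrew → level 4.
No prey of Fisher is below level 3, so 4 is the minimum.

Trophic level 4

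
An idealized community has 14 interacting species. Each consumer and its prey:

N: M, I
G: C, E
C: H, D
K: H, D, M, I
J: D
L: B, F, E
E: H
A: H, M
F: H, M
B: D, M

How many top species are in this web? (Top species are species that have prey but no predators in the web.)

Top species (has prey, but nothing eats it): A, N, K, J, L, G.
Count: 6.

6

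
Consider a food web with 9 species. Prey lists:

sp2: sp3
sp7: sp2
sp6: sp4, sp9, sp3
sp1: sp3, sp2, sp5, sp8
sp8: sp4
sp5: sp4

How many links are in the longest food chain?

2 links

One longest chain: sp3 → sp2 → sp7.
It has 3 species and 2 links.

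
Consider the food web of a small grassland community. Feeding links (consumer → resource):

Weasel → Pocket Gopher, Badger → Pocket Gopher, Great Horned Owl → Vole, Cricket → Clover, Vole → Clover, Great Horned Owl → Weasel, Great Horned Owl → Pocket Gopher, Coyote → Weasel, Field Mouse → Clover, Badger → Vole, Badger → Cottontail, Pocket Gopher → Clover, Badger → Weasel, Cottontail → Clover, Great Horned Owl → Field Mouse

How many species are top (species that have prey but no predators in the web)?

Top species (has prey, but nothing eats it): Cricket, Coyote, Great Horned Owl, Badger.
Count: 4.

4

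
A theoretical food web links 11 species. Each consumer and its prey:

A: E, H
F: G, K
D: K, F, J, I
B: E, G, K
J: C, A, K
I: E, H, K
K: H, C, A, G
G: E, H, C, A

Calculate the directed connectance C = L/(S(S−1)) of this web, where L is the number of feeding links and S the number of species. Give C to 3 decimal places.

The web has S = 11 species and L = 25 feeding links.
C = L / (S(S−1)) = 25 / 110 = 0.2273 ≈ 0.227.

C = 0.227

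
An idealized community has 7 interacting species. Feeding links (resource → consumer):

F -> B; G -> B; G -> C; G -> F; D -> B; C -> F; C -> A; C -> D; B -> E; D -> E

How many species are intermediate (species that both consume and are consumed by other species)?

4

Intermediate species (has both prey and predators): C, D, F, B.
Count: 4.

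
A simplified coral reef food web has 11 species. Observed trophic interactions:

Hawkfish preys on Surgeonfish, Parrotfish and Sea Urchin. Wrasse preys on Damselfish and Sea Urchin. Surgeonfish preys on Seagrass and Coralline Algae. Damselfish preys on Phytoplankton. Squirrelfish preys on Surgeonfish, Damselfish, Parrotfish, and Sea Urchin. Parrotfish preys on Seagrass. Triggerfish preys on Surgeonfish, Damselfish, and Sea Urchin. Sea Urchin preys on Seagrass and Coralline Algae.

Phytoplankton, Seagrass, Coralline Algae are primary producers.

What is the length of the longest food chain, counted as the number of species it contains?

One longest chain: Seagrass → Parrotfish → Hawkfish.
It has 3 species and 2 links.

3 species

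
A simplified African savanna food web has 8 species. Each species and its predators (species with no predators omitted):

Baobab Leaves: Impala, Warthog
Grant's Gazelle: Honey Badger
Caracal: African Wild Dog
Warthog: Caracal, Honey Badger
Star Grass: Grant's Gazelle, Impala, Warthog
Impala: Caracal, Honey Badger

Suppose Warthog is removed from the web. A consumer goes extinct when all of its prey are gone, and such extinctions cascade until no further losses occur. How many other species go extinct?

0

Remove Warthog.
Every predator of it retains at least one other prey: Caracal still has Impala; Honey Badger still has Grant's Gazelle, Impala.
No consumer loses all prey, so no secondary extinctions occur.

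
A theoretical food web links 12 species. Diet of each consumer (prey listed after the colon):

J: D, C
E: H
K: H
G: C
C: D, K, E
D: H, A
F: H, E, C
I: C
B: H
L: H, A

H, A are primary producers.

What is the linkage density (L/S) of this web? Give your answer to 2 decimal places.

There are L = 17 links among S = 12 species.
L/S = 17/12 = 1.4167 ≈ 1.42.

L/S = 1.42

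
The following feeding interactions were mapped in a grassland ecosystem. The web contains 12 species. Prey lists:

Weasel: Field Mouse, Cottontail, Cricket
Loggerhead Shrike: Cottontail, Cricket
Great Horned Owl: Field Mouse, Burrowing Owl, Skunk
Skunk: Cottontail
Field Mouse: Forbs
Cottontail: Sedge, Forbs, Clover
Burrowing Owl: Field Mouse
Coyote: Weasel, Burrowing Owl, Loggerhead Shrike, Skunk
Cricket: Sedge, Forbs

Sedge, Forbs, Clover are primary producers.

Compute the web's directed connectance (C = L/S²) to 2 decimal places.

The web has S = 12 species and L = 20 feeding links.
C = L / S² = 20 / 144 = 0.1389 ≈ 0.14.

C = 0.14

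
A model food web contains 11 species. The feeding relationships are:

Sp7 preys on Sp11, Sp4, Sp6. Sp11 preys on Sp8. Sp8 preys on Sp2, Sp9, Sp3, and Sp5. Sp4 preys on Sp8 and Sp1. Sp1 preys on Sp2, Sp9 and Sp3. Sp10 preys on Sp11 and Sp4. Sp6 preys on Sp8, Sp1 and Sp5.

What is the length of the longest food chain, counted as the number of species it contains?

4 species

One longest chain: Sp9 → Sp8 → Sp11 → Sp10.
It has 4 species and 3 links.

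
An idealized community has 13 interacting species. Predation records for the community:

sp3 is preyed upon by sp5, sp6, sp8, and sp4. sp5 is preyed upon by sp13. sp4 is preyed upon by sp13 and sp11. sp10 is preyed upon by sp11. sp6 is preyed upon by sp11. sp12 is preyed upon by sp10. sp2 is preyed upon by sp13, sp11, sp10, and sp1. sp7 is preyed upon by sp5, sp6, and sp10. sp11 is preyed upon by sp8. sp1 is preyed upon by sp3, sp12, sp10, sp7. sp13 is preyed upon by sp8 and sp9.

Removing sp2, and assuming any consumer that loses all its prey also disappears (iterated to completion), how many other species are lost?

Remove sp2.
Round 1: sp1 (all prey gone) → extinct.
Round 2: sp3 (all prey gone), sp7 (all prey gone), sp12 (all prey gone) → extinct.
Round 3: sp6 (all prey gone), sp4 (all prey gone), sp10 (all prey gone), sp5 (all prey gone) → extinct.
Round 4: sp13 (all prey gone), sp11 (all prey gone) → extinct.
Round 5: sp9 (all prey gone), sp8 (all prey gone) → extinct.
No further losses. Total secondary extinctions: 12.

12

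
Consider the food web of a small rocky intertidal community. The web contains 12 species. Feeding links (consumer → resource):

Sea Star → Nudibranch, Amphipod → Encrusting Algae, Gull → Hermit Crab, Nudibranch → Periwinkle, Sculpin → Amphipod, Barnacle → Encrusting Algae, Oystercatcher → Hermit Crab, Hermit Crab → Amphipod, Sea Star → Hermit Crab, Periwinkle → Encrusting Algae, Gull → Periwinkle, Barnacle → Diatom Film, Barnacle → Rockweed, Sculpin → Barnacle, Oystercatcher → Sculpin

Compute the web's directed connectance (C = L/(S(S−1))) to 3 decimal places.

The web has S = 12 species and L = 15 feeding links.
C = L / (S(S−1)) = 15 / 132 = 0.1136 ≈ 0.114.

C = 0.114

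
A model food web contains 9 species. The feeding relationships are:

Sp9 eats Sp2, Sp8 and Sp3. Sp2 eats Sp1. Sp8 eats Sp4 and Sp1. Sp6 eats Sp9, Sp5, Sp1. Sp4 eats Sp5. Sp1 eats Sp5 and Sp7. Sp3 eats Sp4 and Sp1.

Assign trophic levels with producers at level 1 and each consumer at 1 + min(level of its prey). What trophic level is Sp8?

Sp7 is a producer → level 1.
Sp1 eats Sp7 → level 2.
Sp8 eats Sp1 → level 3.
No prey of Sp8 is below level 2, so 3 is the minimum.

Trophic level 3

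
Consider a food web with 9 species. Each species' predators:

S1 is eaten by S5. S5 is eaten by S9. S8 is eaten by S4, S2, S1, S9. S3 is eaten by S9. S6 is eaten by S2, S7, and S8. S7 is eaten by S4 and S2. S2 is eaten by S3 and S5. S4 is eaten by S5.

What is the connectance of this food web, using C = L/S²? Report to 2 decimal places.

The web has S = 9 species and L = 15 feeding links.
C = L / S² = 15 / 81 = 0.1852 ≈ 0.19.

C = 0.19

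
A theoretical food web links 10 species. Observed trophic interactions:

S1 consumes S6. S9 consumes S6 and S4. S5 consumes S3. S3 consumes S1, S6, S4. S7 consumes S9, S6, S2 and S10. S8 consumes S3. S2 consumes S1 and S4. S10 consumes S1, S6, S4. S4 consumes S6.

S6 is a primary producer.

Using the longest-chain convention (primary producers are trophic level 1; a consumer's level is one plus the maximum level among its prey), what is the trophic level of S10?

S6 is a producer → level 1.
S4 eats S6 → level 2.
S10 eats S4 (level 2); other prey at levels: S6 1, S1 2 → level 3.

Trophic level 3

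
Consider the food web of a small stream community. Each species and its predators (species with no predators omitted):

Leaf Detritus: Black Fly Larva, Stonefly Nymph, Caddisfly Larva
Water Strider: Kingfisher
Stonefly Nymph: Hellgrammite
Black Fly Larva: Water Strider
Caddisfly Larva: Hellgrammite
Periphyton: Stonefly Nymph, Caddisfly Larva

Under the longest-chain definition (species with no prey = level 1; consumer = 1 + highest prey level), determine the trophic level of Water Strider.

Trophic level 3

Leaf Detritus has no prey (basal) → level 1.
Black Fly Larva eats Leaf Detritus → level 2.
Water Strider eats Black Fly Larva → level 3.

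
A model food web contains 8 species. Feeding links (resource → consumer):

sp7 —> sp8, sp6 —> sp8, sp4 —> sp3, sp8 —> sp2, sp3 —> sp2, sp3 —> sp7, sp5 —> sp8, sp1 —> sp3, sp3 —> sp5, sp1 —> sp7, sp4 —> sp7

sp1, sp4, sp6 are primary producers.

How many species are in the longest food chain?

One longest chain: sp1 → sp3 → sp7 → sp8 → sp2.
It has 5 species and 4 links.

5 species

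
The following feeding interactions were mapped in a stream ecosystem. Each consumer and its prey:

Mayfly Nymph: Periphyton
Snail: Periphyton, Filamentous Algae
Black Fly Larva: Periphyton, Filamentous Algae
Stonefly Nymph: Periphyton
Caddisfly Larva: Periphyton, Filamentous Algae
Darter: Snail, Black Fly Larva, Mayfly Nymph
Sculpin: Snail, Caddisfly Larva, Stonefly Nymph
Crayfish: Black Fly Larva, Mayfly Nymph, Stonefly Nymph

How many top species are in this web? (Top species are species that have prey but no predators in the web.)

3

Top species (has prey, but nothing eats it): Crayfish, Darter, Sculpin.
Count: 3.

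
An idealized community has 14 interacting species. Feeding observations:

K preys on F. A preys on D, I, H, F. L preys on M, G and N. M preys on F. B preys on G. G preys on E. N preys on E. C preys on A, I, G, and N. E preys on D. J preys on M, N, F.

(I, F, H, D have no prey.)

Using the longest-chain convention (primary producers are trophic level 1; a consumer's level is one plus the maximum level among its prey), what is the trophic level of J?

D is a producer → level 1.
E eats D → level 2.
N eats E → level 3.
J eats N (level 3); other prey at levels: F 1, M 2 → level 4.

Trophic level 4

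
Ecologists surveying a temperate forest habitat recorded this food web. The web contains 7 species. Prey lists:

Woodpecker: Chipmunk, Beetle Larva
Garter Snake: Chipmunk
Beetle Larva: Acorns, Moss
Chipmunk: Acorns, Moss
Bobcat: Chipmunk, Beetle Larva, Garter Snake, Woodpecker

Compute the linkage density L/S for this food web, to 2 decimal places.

L/S = 1.57

There are L = 11 links among S = 7 species.
L/S = 11/7 = 1.5714 ≈ 1.57.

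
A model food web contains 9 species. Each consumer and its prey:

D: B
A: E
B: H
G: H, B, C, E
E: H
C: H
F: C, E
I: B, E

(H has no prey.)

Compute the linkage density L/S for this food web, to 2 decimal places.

There are L = 13 links among S = 9 species.
L/S = 13/9 = 1.4444 ≈ 1.44.

L/S = 1.44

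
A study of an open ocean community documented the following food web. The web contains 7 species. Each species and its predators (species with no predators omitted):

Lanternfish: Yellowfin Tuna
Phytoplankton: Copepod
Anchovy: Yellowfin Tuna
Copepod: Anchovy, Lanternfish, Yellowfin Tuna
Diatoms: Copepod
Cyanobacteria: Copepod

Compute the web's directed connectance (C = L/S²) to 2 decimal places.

The web has S = 7 species and L = 8 feeding links.
C = L / S² = 8 / 49 = 0.1633 ≈ 0.16.

C = 0.16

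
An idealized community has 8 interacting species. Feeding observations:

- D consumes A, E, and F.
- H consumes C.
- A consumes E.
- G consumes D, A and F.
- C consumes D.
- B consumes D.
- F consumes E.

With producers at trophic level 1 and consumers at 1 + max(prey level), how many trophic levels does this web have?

Producers (level 1): E.
E → A → D → C → H gives H level 5.
No species has a prey at level 5, so no species reaches level 6.

5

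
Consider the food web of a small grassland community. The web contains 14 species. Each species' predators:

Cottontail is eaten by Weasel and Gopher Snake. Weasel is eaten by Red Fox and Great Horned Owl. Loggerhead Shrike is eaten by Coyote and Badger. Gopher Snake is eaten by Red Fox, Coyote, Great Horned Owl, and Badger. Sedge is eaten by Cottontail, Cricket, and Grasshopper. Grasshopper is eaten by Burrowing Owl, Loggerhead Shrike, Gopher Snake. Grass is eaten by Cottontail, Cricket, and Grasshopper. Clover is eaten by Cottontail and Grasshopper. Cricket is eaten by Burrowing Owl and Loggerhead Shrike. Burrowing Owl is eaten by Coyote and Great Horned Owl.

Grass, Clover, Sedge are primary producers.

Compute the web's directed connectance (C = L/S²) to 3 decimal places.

The web has S = 14 species and L = 25 feeding links.
C = L / S² = 25 / 196 = 0.1276 ≈ 0.128.

C = 0.128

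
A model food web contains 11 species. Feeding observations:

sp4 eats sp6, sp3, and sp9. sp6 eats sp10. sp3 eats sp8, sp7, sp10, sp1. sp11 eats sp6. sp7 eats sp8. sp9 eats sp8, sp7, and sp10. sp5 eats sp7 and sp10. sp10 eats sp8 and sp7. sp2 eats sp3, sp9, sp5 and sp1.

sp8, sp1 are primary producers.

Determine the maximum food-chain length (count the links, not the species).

4 links

One longest chain: sp8 → sp7 → sp10 → sp6 → sp11.
It has 5 species and 4 links.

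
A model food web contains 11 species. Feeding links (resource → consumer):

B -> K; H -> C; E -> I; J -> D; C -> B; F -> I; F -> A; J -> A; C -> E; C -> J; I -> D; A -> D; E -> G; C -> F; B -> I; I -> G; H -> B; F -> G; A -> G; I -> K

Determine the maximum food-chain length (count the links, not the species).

4 links

One longest chain: H → C → F → A → G.
It has 5 species and 4 links.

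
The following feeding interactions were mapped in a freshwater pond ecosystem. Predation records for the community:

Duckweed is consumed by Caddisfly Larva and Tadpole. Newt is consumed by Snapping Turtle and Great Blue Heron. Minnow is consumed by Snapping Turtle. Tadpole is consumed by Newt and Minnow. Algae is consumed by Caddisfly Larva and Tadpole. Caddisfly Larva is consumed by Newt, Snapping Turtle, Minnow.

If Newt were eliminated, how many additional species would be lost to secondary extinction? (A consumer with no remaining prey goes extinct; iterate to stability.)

Remove Newt.
Round 1: Great Blue Heron (all prey gone) → extinct.
No further losses. Total secondary extinctions: 1.

1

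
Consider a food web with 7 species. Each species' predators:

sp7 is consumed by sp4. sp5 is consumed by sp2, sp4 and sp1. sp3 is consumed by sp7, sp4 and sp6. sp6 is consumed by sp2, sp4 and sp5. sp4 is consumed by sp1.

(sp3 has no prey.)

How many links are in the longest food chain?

4 links

One longest chain: sp3 → sp6 → sp5 → sp4 → sp1.
It has 5 species and 4 links.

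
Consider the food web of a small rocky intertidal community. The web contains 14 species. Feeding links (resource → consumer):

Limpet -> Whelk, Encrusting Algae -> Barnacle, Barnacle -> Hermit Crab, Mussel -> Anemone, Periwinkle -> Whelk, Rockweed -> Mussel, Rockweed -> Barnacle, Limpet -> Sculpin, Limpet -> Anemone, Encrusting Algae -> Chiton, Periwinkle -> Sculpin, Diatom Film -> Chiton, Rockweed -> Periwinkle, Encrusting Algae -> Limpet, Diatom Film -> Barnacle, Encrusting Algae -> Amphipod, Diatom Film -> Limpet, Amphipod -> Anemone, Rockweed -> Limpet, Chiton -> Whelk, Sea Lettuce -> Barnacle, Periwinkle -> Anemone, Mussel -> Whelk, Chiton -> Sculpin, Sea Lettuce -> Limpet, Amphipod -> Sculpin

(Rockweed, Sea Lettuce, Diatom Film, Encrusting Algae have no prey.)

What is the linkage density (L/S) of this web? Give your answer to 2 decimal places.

L/S = 1.86

There are L = 26 links among S = 14 species.
L/S = 26/14 = 1.8571 ≈ 1.86.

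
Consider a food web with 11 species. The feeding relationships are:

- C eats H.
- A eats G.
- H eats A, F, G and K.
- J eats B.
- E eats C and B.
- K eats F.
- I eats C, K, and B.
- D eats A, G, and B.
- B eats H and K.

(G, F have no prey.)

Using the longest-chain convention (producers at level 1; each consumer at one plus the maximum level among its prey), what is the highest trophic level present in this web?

Producers (level 1): G, F.
F → K → H → B → E gives E level 5.
No species has a prey at level 5, so no species reaches level 6.

5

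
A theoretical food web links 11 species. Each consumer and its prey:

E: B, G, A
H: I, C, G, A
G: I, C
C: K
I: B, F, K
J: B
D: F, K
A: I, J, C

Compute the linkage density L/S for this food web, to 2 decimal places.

L/S = 1.73

There are L = 19 links among S = 11 species.
L/S = 19/11 = 1.7273 ≈ 1.73.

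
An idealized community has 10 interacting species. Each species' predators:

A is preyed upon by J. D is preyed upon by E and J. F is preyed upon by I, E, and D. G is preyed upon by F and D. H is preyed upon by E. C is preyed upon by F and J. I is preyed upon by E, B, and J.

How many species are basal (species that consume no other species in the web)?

4

Basal species (no prey listed): C, H, A, G.
Count: 4.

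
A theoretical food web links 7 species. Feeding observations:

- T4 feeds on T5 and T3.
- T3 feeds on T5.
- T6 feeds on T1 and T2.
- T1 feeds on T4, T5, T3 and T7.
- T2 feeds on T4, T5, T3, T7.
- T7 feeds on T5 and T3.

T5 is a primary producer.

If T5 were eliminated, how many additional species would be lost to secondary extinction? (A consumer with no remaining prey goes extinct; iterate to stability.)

6

Remove T5.
Round 1: T3 (all prey gone) → extinct.
Round 2: T7 (all prey gone), T4 (all prey gone) → extinct.
Round 3: T1 (all prey gone), T2 (all prey gone) → extinct.
Round 4: T6 (all prey gone) → extinct.
No further losses. Total secondary extinctions: 6.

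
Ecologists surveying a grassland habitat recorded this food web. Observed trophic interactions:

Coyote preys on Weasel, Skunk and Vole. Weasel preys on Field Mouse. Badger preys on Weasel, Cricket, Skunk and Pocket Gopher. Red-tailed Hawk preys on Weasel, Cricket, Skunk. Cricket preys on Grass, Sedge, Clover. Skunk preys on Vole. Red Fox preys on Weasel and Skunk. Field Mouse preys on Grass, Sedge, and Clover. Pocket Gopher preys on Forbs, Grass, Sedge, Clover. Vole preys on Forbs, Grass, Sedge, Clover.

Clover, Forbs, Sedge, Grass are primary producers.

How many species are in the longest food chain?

4 species

One longest chain: Clover → Vole → Skunk → Badger.
It has 4 species and 3 links.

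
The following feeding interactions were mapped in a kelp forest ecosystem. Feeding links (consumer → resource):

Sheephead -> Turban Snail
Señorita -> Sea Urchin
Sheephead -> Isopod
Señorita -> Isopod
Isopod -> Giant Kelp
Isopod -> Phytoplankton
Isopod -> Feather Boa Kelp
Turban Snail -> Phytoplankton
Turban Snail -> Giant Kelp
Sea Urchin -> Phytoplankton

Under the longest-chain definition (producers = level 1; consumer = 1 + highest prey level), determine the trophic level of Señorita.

Phytoplankton is a producer → level 1.
Isopod eats Phytoplankton (level 1); other prey at levels: Feather Boa Kelp 1, Giant Kelp 1 → level 2.
Señorita eats Isopod (level 2); other prey at levels: Sea Urchin 2 → level 3.

Trophic level 3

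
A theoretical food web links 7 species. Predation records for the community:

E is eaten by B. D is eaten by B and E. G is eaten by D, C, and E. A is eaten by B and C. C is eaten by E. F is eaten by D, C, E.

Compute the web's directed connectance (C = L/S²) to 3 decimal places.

C = 0.245

The web has S = 7 species and L = 12 feeding links.
C = L / S² = 12 / 49 = 0.2449 ≈ 0.245.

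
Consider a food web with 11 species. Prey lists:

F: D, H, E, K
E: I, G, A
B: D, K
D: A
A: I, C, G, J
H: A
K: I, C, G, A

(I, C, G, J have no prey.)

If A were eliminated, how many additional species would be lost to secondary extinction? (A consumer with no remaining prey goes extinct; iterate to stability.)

Remove A.
Round 1: D (all prey gone), H (all prey gone) → extinct.
No further losses. Total secondary extinctions: 2.

2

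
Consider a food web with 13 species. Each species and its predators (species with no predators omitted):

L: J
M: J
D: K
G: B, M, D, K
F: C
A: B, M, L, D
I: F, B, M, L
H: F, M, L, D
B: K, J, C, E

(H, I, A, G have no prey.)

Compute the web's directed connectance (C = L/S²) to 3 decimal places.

The web has S = 13 species and L = 24 feeding links.
C = L / S² = 24 / 169 = 0.1420 ≈ 0.142.

C = 0.142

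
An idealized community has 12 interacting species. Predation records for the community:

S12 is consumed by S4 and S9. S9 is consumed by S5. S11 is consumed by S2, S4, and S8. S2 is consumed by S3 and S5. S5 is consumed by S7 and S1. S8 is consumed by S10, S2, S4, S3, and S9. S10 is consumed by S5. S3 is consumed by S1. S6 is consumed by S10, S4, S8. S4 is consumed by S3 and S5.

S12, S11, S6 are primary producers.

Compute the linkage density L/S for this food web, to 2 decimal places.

L/S = 1.83

There are L = 22 links among S = 12 species.
L/S = 22/12 = 1.8333 ≈ 1.83.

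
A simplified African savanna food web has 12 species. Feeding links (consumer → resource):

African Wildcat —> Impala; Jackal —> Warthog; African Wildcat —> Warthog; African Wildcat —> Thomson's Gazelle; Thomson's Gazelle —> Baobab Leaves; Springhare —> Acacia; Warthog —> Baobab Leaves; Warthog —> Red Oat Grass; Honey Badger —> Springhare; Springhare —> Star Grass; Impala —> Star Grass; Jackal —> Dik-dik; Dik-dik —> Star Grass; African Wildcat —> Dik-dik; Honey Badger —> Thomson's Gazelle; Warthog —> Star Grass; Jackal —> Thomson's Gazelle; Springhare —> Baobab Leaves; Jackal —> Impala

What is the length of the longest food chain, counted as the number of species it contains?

3 species

One longest chain: Star Grass → Impala → African Wildcat.
It has 3 species and 2 links.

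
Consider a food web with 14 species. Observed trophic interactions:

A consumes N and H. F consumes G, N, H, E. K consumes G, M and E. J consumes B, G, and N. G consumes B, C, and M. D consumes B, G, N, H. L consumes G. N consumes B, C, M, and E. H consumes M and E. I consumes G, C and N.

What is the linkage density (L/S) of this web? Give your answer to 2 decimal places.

There are L = 29 links among S = 14 species.
L/S = 29/14 = 2.0714 ≈ 2.07.

L/S = 2.07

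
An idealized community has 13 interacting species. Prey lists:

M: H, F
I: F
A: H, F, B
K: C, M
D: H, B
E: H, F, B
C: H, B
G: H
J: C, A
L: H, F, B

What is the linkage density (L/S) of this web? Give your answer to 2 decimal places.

L/S = 1.62

There are L = 21 links among S = 13 species.
L/S = 21/13 = 1.6154 ≈ 1.62.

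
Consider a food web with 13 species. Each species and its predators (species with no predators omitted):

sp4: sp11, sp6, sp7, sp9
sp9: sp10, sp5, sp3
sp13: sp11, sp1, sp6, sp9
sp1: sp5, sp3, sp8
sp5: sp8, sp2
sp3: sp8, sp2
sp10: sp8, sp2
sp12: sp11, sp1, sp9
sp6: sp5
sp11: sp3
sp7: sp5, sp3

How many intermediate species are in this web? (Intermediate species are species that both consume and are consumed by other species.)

8

Intermediate species (has both prey and predators): sp11, sp1, sp6, sp7, sp9, sp10, sp5, sp3.
Count: 8.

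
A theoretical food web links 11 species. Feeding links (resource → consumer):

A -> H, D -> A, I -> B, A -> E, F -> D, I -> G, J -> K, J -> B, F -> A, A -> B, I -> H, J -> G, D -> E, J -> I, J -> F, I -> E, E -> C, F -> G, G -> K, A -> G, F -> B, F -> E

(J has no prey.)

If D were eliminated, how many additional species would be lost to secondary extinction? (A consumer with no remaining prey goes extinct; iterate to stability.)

0

Remove D.
Every predator of it retains at least one other prey: A still has F; E still has F, I, A.
No consumer loses all prey, so no secondary extinctions occur.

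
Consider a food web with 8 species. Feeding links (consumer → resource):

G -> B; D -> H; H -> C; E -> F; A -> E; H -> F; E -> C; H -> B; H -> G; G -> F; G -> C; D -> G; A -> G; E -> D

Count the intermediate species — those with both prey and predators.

4

Intermediate species (has both prey and predators): G, H, D, E.
Count: 4.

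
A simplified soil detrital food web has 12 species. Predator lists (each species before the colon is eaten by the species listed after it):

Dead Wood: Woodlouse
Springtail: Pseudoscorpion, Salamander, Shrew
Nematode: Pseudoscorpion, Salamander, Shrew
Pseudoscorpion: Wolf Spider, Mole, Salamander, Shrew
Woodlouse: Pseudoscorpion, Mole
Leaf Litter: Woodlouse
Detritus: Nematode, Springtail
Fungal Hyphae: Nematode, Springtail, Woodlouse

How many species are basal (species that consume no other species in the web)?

Basal species (no prey listed): Detritus, Dead Wood, Fungal Hyphae, Leaf Litter.
Count: 4.

4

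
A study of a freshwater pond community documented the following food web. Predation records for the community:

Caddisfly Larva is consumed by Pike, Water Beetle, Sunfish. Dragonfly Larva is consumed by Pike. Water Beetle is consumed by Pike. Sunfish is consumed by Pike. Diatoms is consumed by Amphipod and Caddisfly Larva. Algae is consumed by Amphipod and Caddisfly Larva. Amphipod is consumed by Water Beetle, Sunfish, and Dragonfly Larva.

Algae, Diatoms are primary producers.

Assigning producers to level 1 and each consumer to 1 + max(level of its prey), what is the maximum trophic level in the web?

Producers (level 1): Algae, Diatoms.
Algae → Amphipod → Dragonfly Larva → Pike gives Pike level 4.
No species has a prey at level 4, so no species reaches level 5.

4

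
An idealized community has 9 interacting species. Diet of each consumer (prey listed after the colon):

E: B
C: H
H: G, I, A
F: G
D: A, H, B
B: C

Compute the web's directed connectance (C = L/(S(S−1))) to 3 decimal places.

C = 0.139

The web has S = 9 species and L = 10 feeding links.
C = L / (S(S−1)) = 10 / 72 = 0.1389 ≈ 0.139.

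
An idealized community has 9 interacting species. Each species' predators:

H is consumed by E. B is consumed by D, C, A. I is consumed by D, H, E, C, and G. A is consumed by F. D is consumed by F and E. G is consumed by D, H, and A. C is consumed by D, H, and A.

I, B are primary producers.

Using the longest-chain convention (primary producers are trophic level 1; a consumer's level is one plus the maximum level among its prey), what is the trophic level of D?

I is a producer → level 1.
G eats I → level 2.
D eats G (level 2); other prey at levels: I 1, B 1, C 2 → level 3.

Trophic level 3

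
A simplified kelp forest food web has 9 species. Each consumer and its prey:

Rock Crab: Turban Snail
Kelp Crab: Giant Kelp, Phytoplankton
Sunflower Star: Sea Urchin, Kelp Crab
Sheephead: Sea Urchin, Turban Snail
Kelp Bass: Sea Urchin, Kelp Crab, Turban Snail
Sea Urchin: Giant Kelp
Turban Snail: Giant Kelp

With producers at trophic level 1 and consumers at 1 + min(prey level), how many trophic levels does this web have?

3

Producers (level 1): Giant Kelp, Phytoplankton.
Following each consumer down to its lowest-level prey: Giant Kelp → Sea Urchin → Sheephead (levels 1 through 3).
All prey of Sheephead (Sea Urchin 2, Turban Snail 2) are at level 2 or above, so Sheephead is at level 1 + 2 = 3.
Every consumer has at least one prey at level 2 or below, so none exceeds level 3.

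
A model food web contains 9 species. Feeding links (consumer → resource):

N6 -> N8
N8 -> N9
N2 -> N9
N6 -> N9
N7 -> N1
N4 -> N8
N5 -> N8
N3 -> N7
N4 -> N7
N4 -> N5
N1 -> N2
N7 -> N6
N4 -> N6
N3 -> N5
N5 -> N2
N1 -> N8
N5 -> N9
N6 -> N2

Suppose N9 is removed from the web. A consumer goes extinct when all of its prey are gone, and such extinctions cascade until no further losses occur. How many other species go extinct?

8

Remove N9.
Round 1: N2 (all prey gone), N8 (all prey gone) → extinct.
Round 2: N5 (all prey gone), N1 (all prey gone), N6 (all prey gone) → extinct.
Round 3: N7 (all prey gone) → extinct.
Round 4: N3 (all prey gone), N4 (all prey gone) → extinct.
No further losses. Total secondary extinctions: 8.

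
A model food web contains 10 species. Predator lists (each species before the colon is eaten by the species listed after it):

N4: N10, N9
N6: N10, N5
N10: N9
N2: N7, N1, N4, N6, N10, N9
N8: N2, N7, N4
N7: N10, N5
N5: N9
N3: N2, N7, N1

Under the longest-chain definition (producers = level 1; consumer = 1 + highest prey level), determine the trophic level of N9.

N3 is a producer → level 1.
N2 eats N3 (level 1); other prey at levels: N8 1 → level 2.
N7 eats N2 (level 2); other prey at levels: N3 1, N8 1 → level 3.
N5 eats N7 (level 3); other prey at levels: N6 3 → level 4.
N9 eats N5 (level 4); other prey at levels: N2 2, N4 3, N10 4 → level 5.

Trophic level 5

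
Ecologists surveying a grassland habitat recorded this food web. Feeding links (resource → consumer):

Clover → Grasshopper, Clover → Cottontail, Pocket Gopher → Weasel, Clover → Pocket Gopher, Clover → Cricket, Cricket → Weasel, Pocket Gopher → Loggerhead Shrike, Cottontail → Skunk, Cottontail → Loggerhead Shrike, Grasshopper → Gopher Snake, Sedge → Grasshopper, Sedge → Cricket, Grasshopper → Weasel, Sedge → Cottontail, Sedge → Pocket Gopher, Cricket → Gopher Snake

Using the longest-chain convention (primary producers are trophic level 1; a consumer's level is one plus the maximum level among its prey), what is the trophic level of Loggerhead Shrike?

Clover is a producer → level 1.
Pocket Gopher eats Clover (level 1); other prey at levels: Sedge 1 → level 2.
Loggerhead Shrike eats Pocket Gopher (level 2); other prey at levels: Cottontail 2 → level 3.

Trophic level 3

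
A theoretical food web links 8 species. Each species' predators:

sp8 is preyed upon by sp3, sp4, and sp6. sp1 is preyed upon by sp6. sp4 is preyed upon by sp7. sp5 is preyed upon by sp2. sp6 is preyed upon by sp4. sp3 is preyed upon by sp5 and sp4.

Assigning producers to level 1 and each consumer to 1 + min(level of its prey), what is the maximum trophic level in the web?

Producers (level 1): sp1, sp8.
Following each consumer down to its lowest-level prey: sp8 → sp3 → sp5 → sp2 (levels 1 through 4).
All prey of sp2 (sp5 3) are at level 3 or above, so sp2 is at level 1 + 3 = 4.
Every consumer has at least one prey at level 3 or below, so none exceeds level 4.

4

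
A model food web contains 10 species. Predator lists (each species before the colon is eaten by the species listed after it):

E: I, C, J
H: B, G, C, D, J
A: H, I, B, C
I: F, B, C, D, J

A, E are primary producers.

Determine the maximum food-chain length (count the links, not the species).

One longest chain: A → I → F.
It has 3 species and 2 links.

2 links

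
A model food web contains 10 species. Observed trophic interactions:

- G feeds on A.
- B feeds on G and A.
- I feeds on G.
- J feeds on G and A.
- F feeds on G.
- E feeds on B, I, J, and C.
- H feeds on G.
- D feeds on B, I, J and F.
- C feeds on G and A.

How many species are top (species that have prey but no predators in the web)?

3

Top species (has prey, but nothing eats it): H, D, E.
Count: 3.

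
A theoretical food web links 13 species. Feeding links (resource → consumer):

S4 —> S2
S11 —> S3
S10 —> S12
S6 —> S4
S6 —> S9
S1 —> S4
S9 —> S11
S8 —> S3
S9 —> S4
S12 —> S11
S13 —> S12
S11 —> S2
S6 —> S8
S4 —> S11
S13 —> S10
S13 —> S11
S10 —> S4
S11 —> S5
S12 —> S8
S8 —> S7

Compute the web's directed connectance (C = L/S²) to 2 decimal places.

C = 0.12

The web has S = 13 species and L = 20 feeding links.
C = L / S² = 20 / 169 = 0.1183 ≈ 0.12.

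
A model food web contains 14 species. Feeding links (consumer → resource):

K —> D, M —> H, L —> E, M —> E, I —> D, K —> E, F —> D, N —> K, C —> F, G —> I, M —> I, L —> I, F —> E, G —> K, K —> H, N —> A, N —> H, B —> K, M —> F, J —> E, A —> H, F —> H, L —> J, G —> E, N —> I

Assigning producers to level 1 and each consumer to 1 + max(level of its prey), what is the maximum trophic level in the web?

Producers (level 1): D, H, E.
E → J → L gives L level 3.
No species has a prey at level 3, so no species reaches level 4.

3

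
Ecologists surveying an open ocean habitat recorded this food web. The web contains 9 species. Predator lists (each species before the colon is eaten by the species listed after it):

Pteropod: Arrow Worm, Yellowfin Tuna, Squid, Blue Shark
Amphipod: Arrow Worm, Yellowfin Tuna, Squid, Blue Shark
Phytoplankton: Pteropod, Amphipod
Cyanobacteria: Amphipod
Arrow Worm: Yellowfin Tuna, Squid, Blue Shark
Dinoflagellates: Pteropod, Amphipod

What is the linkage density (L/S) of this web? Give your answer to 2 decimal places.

There are L = 16 links among S = 9 species.
L/S = 16/9 = 1.7778 ≈ 1.78.

L/S = 1.78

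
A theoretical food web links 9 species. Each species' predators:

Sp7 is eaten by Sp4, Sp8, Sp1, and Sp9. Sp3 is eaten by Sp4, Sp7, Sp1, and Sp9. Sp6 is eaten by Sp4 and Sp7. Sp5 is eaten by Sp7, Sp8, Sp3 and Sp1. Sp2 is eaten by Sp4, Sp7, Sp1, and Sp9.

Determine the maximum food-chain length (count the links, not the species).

One longest chain: Sp5 → Sp3 → Sp7 → Sp1.
It has 4 species and 3 links.

3 links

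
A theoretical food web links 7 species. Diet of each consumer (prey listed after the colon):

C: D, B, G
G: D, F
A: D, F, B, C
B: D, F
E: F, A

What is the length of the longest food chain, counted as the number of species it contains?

One longest chain: D → B → C → A → E.
It has 5 species and 4 links.

5 species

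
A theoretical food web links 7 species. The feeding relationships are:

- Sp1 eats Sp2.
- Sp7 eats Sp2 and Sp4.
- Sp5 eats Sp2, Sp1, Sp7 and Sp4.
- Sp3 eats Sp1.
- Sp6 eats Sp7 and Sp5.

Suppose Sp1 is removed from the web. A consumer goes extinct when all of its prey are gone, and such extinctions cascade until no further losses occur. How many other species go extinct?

1

Remove Sp1.
Round 1: Sp3 (all prey gone) → extinct.
No further losses. Total secondary extinctions: 1.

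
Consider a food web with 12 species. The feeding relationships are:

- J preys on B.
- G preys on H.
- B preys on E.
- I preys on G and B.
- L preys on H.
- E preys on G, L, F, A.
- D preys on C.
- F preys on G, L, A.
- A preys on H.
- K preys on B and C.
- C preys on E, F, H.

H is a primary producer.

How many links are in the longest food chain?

5 links

One longest chain: H → L → F → E → B → I.
It has 6 species and 5 links.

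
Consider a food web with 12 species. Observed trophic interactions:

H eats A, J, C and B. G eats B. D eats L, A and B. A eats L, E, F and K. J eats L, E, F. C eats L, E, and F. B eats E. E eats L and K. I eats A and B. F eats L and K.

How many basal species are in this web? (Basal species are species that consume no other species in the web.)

2

Basal species (no prey listed): L, K.
Count: 2.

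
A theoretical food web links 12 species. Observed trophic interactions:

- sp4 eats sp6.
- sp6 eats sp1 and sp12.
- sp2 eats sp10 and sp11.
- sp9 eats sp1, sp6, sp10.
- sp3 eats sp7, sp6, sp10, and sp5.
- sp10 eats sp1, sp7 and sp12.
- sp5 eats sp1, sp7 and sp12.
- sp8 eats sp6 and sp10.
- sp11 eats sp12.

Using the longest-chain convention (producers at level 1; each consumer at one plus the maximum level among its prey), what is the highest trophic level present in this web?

3

Producers (level 1): sp1, sp12, sp7.
sp1 → sp10 → sp8 gives sp8 level 3.
No species has a prey at level 3, so no species reaches level 4.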